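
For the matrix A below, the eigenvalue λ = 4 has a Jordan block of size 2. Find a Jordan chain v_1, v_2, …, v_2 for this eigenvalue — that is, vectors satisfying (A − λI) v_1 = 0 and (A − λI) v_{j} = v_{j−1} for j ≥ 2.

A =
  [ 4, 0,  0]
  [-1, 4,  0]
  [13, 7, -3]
A Jordan chain for λ = 4 of length 2:
v_1 = (0, -1, -1)ᵀ
v_2 = (1, -2, 0)ᵀ

Let N = A − (4)·I. We want v_2 with N^2 v_2 = 0 but N^1 v_2 ≠ 0; then v_{j-1} := N · v_j for j = 2, …, 2.

Pick v_2 = (1, -2, 0)ᵀ.
Then v_1 = N · v_2 = (0, -1, -1)ᵀ.

Sanity check: (A − (4)·I) v_1 = (0, 0, 0)ᵀ = 0. ✓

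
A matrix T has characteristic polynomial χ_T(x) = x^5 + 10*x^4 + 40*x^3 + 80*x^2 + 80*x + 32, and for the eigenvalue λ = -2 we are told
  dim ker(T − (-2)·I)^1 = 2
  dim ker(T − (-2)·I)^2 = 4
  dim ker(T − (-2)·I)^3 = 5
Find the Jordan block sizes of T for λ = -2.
Block sizes for λ = -2: [3, 2]

From the dimensions of kernels of powers, the number of Jordan blocks of size at least j is d_j − d_{j−1} where d_j = dim ker(N^j) (with d_0 = 0). Computing the differences gives [2, 2, 1].
The number of blocks of size exactly k is (#blocks of size ≥ k) − (#blocks of size ≥ k + 1), so the partition is: 1 block(s) of size 2, 1 block(s) of size 3.
In nonincreasing order the block sizes are [3, 2].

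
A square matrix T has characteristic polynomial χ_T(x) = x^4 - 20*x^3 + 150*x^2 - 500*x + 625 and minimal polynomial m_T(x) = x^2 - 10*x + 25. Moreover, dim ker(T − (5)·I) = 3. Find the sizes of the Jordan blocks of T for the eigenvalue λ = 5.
Block sizes for λ = 5: [2, 1, 1]

Step 1 — from the characteristic polynomial, algebraic multiplicity of λ = 5 is 4. From dim ker(T − (5)·I) = 3, there are exactly 3 Jordan blocks for λ = 5.
Step 2 — from the minimal polynomial, the factor (x − 5)^2 tells us the largest block for λ = 5 has size 2.
Step 3 — with total size 4, 3 blocks, and largest block 2, the block sizes (in nonincreasing order) are [2, 1, 1].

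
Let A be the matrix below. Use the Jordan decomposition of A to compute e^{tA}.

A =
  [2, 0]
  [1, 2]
e^{tA} =
  [exp(2*t), 0]
  [t*exp(2*t), exp(2*t)]

Strategy: write A = P · J · P⁻¹ where J is a Jordan canonical form, so e^{tA} = P · e^{tJ} · P⁻¹, and e^{tJ} can be computed block-by-block.

A has Jordan form
J =
  [2, 1]
  [0, 2]
(up to reordering of blocks).

Per-block formulas:
  For a 2×2 Jordan block J_2(2): exp(t · J_2(2)) = e^(2t)·(I + t·N), where N is the 2×2 nilpotent shift.

After assembling e^{tJ} and conjugating by P, we get:

e^{tA} =
  [exp(2*t), 0]
  [t*exp(2*t), exp(2*t)]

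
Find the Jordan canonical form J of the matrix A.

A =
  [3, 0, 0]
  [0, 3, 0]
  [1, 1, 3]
J_2(3) ⊕ J_1(3)

The characteristic polynomial is
  det(x·I − A) = x^3 - 9*x^2 + 27*x - 27 = (x - 3)^3

Eigenvalues and multiplicities (the geometric multiplicity of λ is n − rank(A − λI), which equals the number of Jordan blocks for λ):
  λ = 3: algebraic multiplicity = 3, geometric multiplicity = 2

Determining the block sizes for each eigenvalue:
  λ = 3: 2 blocks summing to 3 forces exactly one block of size 2 and the rest size 1 → block sizes [2, 1]

Assembling the blocks gives a Jordan form
J =
  [3, 1, 0]
  [0, 3, 0]
  [0, 0, 3]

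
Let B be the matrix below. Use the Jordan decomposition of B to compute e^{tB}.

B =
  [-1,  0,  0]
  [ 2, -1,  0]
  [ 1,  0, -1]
e^{tB} =
  [exp(-t), 0, 0]
  [2*t*exp(-t), exp(-t), 0]
  [t*exp(-t), 0, exp(-t)]

Strategy: write B = P · J · P⁻¹ where J is a Jordan canonical form, so e^{tB} = P · e^{tJ} · P⁻¹, and e^{tJ} can be computed block-by-block.

B has Jordan form
J =
  [-1,  1,  0]
  [ 0, -1,  0]
  [ 0,  0, -1]
(up to reordering of blocks).

Per-block formulas:
  For a 2×2 Jordan block J_2(-1): exp(t · J_2(-1)) = e^(-1t)·(I + t·N), where N is the 2×2 nilpotent shift.
  For a 1×1 block at λ = -1: exp(t · [-1]) = [e^(-1t)].

After assembling e^{tJ} and conjugating by P, we get:

e^{tB} =
  [exp(-t), 0, 0]
  [2*t*exp(-t), exp(-t), 0]
  [t*exp(-t), 0, exp(-t)]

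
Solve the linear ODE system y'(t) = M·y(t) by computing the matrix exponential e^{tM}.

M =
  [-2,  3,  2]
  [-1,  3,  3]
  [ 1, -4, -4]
e^{tM} =
  [-t*exp(-t) + exp(-t), t^2*exp(-t)/2 + 3*t*exp(-t), t^2*exp(-t)/2 + 2*t*exp(-t)]
  [-t*exp(-t), t^2*exp(-t)/2 + 4*t*exp(-t) + exp(-t), t^2*exp(-t)/2 + 3*t*exp(-t)]
  [t*exp(-t), -t^2*exp(-t)/2 - 4*t*exp(-t), -t^2*exp(-t)/2 - 3*t*exp(-t) + exp(-t)]

Strategy: write M = P · J · P⁻¹ where J is a Jordan canonical form, so e^{tM} = P · e^{tJ} · P⁻¹, and e^{tJ} can be computed block-by-block.

M has Jordan form
J =
  [-1,  1,  0]
  [ 0, -1,  1]
  [ 0,  0, -1]
(up to reordering of blocks).

Per-block formulas:
  For a 3×3 Jordan block J_3(-1): exp(t · J_3(-1)) = e^(-1t)·(I + t·N + (t^2/2)·N^2), where N is the 3×3 nilpotent shift.

After assembling e^{tJ} and conjugating by P, we get:

e^{tM} =
  [-t*exp(-t) + exp(-t), t^2*exp(-t)/2 + 3*t*exp(-t), t^2*exp(-t)/2 + 2*t*exp(-t)]
  [-t*exp(-t), t^2*exp(-t)/2 + 4*t*exp(-t) + exp(-t), t^2*exp(-t)/2 + 3*t*exp(-t)]
  [t*exp(-t), -t^2*exp(-t)/2 - 4*t*exp(-t), -t^2*exp(-t)/2 - 3*t*exp(-t) + exp(-t)]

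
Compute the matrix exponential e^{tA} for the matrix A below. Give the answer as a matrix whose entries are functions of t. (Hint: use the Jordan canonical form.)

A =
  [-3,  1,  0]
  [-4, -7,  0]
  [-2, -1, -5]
e^{tA} =
  [2*t*exp(-5*t) + exp(-5*t), t*exp(-5*t), 0]
  [-4*t*exp(-5*t), -2*t*exp(-5*t) + exp(-5*t), 0]
  [-2*t*exp(-5*t), -t*exp(-5*t), exp(-5*t)]

Strategy: write A = P · J · P⁻¹ where J is a Jordan canonical form, so e^{tA} = P · e^{tJ} · P⁻¹, and e^{tJ} can be computed block-by-block.

A has Jordan form
J =
  [-5,  1,  0]
  [ 0, -5,  0]
  [ 0,  0, -5]
(up to reordering of blocks).

Per-block formulas:
  For a 2×2 Jordan block J_2(-5): exp(t · J_2(-5)) = e^(-5t)·(I + t·N), where N is the 2×2 nilpotent shift.
  For a 1×1 block at λ = -5: exp(t · [-5]) = [e^(-5t)].

After assembling e^{tJ} and conjugating by P, we get:

e^{tA} =
  [2*t*exp(-5*t) + exp(-5*t), t*exp(-5*t), 0]
  [-4*t*exp(-5*t), -2*t*exp(-5*t) + exp(-5*t), 0]
  [-2*t*exp(-5*t), -t*exp(-5*t), exp(-5*t)]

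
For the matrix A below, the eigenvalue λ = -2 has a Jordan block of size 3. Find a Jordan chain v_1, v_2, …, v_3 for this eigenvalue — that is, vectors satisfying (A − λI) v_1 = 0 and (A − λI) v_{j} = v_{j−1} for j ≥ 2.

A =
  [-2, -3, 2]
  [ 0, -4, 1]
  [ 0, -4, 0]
A Jordan chain for λ = -2 of length 3:
v_1 = (-2, 0, 0)ᵀ
v_2 = (-3, -2, -4)ᵀ
v_3 = (0, 1, 0)ᵀ

Let N = A − (-2)·I. We want v_3 with N^3 v_3 = 0 but N^2 v_3 ≠ 0; then v_{j-1} := N · v_j for j = 3, …, 2.

Pick v_3 = (0, 1, 0)ᵀ.
Then v_2 = N · v_3 = (-3, -2, -4)ᵀ.
Then v_1 = N · v_2 = (-2, 0, 0)ᵀ.

Sanity check: (A − (-2)·I) v_1 = (0, 0, 0)ᵀ = 0. ✓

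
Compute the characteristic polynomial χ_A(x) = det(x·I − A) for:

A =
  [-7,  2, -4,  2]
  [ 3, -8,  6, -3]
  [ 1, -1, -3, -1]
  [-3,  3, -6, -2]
x^4 + 20*x^3 + 150*x^2 + 500*x + 625

Expanding det(x·I − A) (e.g. by cofactor expansion or by noting that A is similar to its Jordan form J, which has the same characteristic polynomial as A) gives
  χ_A(x) = x^4 + 20*x^3 + 150*x^2 + 500*x + 625
which factors as (x + 5)^4. The eigenvalues (with algebraic multiplicities) are λ = -5 with multiplicity 4.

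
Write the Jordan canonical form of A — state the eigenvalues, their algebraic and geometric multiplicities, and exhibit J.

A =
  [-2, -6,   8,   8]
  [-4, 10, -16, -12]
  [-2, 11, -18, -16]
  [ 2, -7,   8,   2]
J_2(-4) ⊕ J_1(-2) ⊕ J_1(2)

The characteristic polynomial is
  det(x·I − A) = x^4 + 8*x^3 + 12*x^2 - 32*x - 64 = (x - 2)*(x + 2)*(x + 4)^2

Eigenvalues and multiplicities (the geometric multiplicity of λ is n − rank(A − λI), which equals the number of Jordan blocks for λ):
  λ = -4: algebraic multiplicity = 2, geometric multiplicity = 1
  λ = -2: algebraic multiplicity = 1, geometric multiplicity = 1
  λ = 2: algebraic multiplicity = 1, geometric multiplicity = 1

Determining the block sizes for each eigenvalue:
  λ = -4: one block (gm = 1), so the single block has size am = 2 → block sizes [2]
  λ = -2: one block (gm = 1), so the single block has size am = 1 → block sizes [1]
  λ = 2: one block (gm = 1), so the single block has size am = 1 → block sizes [1]

Assembling the blocks gives a Jordan form
J =
  [-4,  1,  0, 0]
  [ 0, -4,  0, 0]
  [ 0,  0, -2, 0]
  [ 0,  0,  0, 2]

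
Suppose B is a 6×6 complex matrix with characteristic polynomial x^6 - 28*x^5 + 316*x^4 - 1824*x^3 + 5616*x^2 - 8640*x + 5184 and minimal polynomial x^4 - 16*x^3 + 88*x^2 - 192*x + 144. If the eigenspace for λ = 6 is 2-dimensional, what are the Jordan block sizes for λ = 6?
Block sizes for λ = 6: [2, 2]

Step 1 — from the characteristic polynomial, algebraic multiplicity of λ = 6 is 4. From dim ker(B − (6)·I) = 2, there are exactly 2 Jordan blocks for λ = 6.
Step 2 — from the minimal polynomial, the factor (x − 6)^2 tells us the largest block for λ = 6 has size 2.
Step 3 — with total size 4, 2 blocks, and largest block 2, the block sizes (in nonincreasing order) are [2, 2].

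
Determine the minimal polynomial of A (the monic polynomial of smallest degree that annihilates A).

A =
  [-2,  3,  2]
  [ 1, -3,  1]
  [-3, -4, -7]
x^3 + 12*x^2 + 48*x + 64

The characteristic polynomial is χ_A(x) = (x + 4)^3, so the eigenvalues are known. The minimal polynomial is
  m_A(x) = Π_λ (x − λ)^{k_λ}
where k_λ is the size of the *largest* Jordan block for λ (equivalently, the smallest k with (A − λI)^k v = 0 for every generalised eigenvector v of λ).

  λ = -4: largest Jordan block has size 3, contributing (x + 4)^3

So m_A(x) = (x + 4)^3 = x^3 + 12*x^2 + 48*x + 64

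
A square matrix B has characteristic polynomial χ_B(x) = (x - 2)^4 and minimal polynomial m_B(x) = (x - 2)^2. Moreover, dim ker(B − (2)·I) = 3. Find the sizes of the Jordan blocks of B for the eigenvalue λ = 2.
Block sizes for λ = 2: [2, 1, 1]

Step 1 — from the characteristic polynomial, algebraic multiplicity of λ = 2 is 4. From dim ker(B − (2)·I) = 3, there are exactly 3 Jordan blocks for λ = 2.
Step 2 — from the minimal polynomial, the factor (x − 2)^2 tells us the largest block for λ = 2 has size 2.
Step 3 — with total size 4, 3 blocks, and largest block 2, the block sizes (in nonincreasing order) are [2, 1, 1].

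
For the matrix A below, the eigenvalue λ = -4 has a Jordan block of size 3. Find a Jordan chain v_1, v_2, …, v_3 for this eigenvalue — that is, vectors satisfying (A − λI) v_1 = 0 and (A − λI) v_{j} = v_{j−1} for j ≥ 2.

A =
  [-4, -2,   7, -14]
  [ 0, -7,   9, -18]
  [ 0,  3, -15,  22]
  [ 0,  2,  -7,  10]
A Jordan chain for λ = -4 of length 3:
v_1 = (-1, 0, 2, 1)ᵀ
v_2 = (-2, -3, 3, 2)ᵀ
v_3 = (0, 1, 0, 0)ᵀ

Let N = A − (-4)·I. We want v_3 with N^3 v_3 = 0 but N^2 v_3 ≠ 0; then v_{j-1} := N · v_j for j = 3, …, 2.

Pick v_3 = (0, 1, 0, 0)ᵀ.
Then v_2 = N · v_3 = (-2, -3, 3, 2)ᵀ.
Then v_1 = N · v_2 = (-1, 0, 2, 1)ᵀ.

Sanity check: (A − (-4)·I) v_1 = (0, 0, 0, 0)ᵀ = 0. ✓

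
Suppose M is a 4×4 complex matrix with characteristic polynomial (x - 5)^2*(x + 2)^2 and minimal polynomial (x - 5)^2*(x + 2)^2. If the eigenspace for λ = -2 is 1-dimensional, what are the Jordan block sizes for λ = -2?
Block sizes for λ = -2: [2]

Step 1 — from the characteristic polynomial, algebraic multiplicity of λ = -2 is 2. From dim ker(M − (-2)·I) = 1, there are exactly 1 Jordan blocks for λ = -2.
Step 2 — from the minimal polynomial, the factor (x + 2)^2 tells us the largest block for λ = -2 has size 2.
Step 3 — with total size 2, 1 blocks, and largest block 2, the block sizes (in nonincreasing order) are [2].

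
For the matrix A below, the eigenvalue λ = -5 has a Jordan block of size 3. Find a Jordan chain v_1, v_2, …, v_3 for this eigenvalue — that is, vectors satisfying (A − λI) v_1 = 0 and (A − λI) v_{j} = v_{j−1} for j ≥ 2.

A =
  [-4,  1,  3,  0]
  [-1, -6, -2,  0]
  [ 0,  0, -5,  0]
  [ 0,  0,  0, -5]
A Jordan chain for λ = -5 of length 3:
v_1 = (1, -1, 0, 0)ᵀ
v_2 = (3, -2, 0, 0)ᵀ
v_3 = (0, 0, 1, 0)ᵀ

Let N = A − (-5)·I. We want v_3 with N^3 v_3 = 0 but N^2 v_3 ≠ 0; then v_{j-1} := N · v_j for j = 3, …, 2.

Pick v_3 = (0, 0, 1, 0)ᵀ.
Then v_2 = N · v_3 = (3, -2, 0, 0)ᵀ.
Then v_1 = N · v_2 = (1, -1, 0, 0)ᵀ.

Sanity check: (A − (-5)·I) v_1 = (0, 0, 0, 0)ᵀ = 0. ✓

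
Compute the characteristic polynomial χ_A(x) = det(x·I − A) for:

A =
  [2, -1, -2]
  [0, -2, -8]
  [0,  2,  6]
x^3 - 6*x^2 + 12*x - 8

Expanding det(x·I − A) (e.g. by cofactor expansion or by noting that A is similar to its Jordan form J, which has the same characteristic polynomial as A) gives
  χ_A(x) = x^3 - 6*x^2 + 12*x - 8
which factors as (x - 2)^3. The eigenvalues (with algebraic multiplicities) are λ = 2 with multiplicity 3.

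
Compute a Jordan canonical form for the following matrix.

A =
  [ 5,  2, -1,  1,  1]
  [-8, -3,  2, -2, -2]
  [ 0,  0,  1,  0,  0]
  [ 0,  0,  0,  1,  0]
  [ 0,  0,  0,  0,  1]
J_2(1) ⊕ J_1(1) ⊕ J_1(1) ⊕ J_1(1)

The characteristic polynomial is
  det(x·I − A) = x^5 - 5*x^4 + 10*x^3 - 10*x^2 + 5*x - 1 = (x - 1)^5

Eigenvalues and multiplicities (the geometric multiplicity of λ is n − rank(A − λI), which equals the number of Jordan blocks for λ):
  λ = 1: algebraic multiplicity = 5, geometric multiplicity = 4

Determining the block sizes for each eigenvalue:
  λ = 1: 4 blocks summing to 5 forces exactly one block of size 2 and the rest size 1 → block sizes [2, 1, 1, 1]

Assembling the blocks gives a Jordan form
J =
  [1, 1, 0, 0, 0]
  [0, 1, 0, 0, 0]
  [0, 0, 1, 0, 0]
  [0, 0, 0, 1, 0]
  [0, 0, 0, 0, 1]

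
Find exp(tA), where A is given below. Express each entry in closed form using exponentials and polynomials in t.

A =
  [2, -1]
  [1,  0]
e^{tA} =
  [t*exp(t) + exp(t), -t*exp(t)]
  [t*exp(t), -t*exp(t) + exp(t)]

Strategy: write A = P · J · P⁻¹ where J is a Jordan canonical form, so e^{tA} = P · e^{tJ} · P⁻¹, and e^{tJ} can be computed block-by-block.

A has Jordan form
J =
  [1, 1]
  [0, 1]
(up to reordering of blocks).

Per-block formulas:
  For a 2×2 Jordan block J_2(1): exp(t · J_2(1)) = e^(1t)·(I + t·N), where N is the 2×2 nilpotent shift.

After assembling e^{tJ} and conjugating by P, we get:

e^{tA} =
  [t*exp(t) + exp(t), -t*exp(t)]
  [t*exp(t), -t*exp(t) + exp(t)]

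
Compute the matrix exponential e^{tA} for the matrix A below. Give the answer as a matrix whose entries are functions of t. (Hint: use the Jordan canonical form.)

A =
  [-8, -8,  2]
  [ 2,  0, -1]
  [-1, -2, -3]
e^{tA} =
  [-2*t*exp(-4*t) - 2*exp(-3*t) + 3*exp(-4*t), -4*t*exp(-4*t) - 4*exp(-3*t) + 4*exp(-4*t), 2*exp(-3*t) - 2*exp(-4*t)]
  [t*exp(-4*t) + exp(-3*t) - exp(-4*t), 2*t*exp(-4*t) + 2*exp(-3*t) - exp(-4*t), -exp(-3*t) + exp(-4*t)]
  [-exp(-3*t) + exp(-4*t), -2*exp(-3*t) + 2*exp(-4*t), exp(-3*t)]

Strategy: write A = P · J · P⁻¹ where J is a Jordan canonical form, so e^{tA} = P · e^{tJ} · P⁻¹, and e^{tJ} can be computed block-by-block.

A has Jordan form
J =
  [-4,  1,  0]
  [ 0, -4,  0]
  [ 0,  0, -3]
(up to reordering of blocks).

Per-block formulas:
  For a 1×1 block at λ = -3: exp(t · [-3]) = [e^(-3t)].
  For a 2×2 Jordan block J_2(-4): exp(t · J_2(-4)) = e^(-4t)·(I + t·N), where N is the 2×2 nilpotent shift.

After assembling e^{tJ} and conjugating by P, we get:

e^{tA} =
  [-2*t*exp(-4*t) - 2*exp(-3*t) + 3*exp(-4*t), -4*t*exp(-4*t) - 4*exp(-3*t) + 4*exp(-4*t), 2*exp(-3*t) - 2*exp(-4*t)]
  [t*exp(-4*t) + exp(-3*t) - exp(-4*t), 2*t*exp(-4*t) + 2*exp(-3*t) - exp(-4*t), -exp(-3*t) + exp(-4*t)]
  [-exp(-3*t) + exp(-4*t), -2*exp(-3*t) + 2*exp(-4*t), exp(-3*t)]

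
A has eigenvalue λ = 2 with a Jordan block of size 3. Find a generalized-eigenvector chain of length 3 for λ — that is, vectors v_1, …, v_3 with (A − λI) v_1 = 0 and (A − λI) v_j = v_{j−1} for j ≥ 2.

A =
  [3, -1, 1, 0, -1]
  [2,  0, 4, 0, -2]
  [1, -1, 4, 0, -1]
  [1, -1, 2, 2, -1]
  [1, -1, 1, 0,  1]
A Jordan chain for λ = 2 of length 3:
v_1 = (-1, 0, 0, 0, -1)ᵀ
v_2 = (1, 2, 1, 1, 1)ᵀ
v_3 = (1, 0, 0, 0, 0)ᵀ

Let N = A − (2)·I. We want v_3 with N^3 v_3 = 0 but N^2 v_3 ≠ 0; then v_{j-1} := N · v_j for j = 3, …, 2.

Pick v_3 = (1, 0, 0, 0, 0)ᵀ.
Then v_2 = N · v_3 = (1, 2, 1, 1, 1)ᵀ.
Then v_1 = N · v_2 = (-1, 0, 0, 0, -1)ᵀ.

Sanity check: (A − (2)·I) v_1 = (0, 0, 0, 0, 0)ᵀ = 0. ✓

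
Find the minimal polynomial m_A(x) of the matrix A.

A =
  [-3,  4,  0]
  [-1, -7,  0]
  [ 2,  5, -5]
x^3 + 15*x^2 + 75*x + 125

The characteristic polynomial is χ_A(x) = (x + 5)^3, so the eigenvalues are known. The minimal polynomial is
  m_A(x) = Π_λ (x − λ)^{k_λ}
where k_λ is the size of the *largest* Jordan block for λ (equivalently, the smallest k with (A − λI)^k v = 0 for every generalised eigenvector v of λ).

  λ = -5: largest Jordan block has size 3, contributing (x + 5)^3

So m_A(x) = (x + 5)^3 = x^3 + 15*x^2 + 75*x + 125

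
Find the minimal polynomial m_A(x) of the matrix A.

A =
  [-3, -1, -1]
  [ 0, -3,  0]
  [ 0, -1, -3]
x^3 + 9*x^2 + 27*x + 27

The characteristic polynomial is χ_A(x) = (x + 3)^3, so the eigenvalues are known. The minimal polynomial is
  m_A(x) = Π_λ (x − λ)^{k_λ}
where k_λ is the size of the *largest* Jordan block for λ (equivalently, the smallest k with (A − λI)^k v = 0 for every generalised eigenvector v of λ).

  λ = -3: largest Jordan block has size 3, contributing (x + 3)^3

So m_A(x) = (x + 3)^3 = x^3 + 9*x^2 + 27*x + 27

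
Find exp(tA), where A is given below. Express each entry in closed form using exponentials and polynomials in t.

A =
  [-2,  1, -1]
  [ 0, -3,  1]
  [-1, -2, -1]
e^{tA} =
  [t^2*exp(-2*t)/2 + exp(-2*t), t^2*exp(-2*t)/2 + t*exp(-2*t), -t*exp(-2*t)]
  [-t^2*exp(-2*t)/2, -t^2*exp(-2*t)/2 - t*exp(-2*t) + exp(-2*t), t*exp(-2*t)]
  [-t^2*exp(-2*t)/2 - t*exp(-2*t), -t^2*exp(-2*t)/2 - 2*t*exp(-2*t), t*exp(-2*t) + exp(-2*t)]

Strategy: write A = P · J · P⁻¹ where J is a Jordan canonical form, so e^{tA} = P · e^{tJ} · P⁻¹, and e^{tJ} can be computed block-by-block.

A has Jordan form
J =
  [-2,  1,  0]
  [ 0, -2,  1]
  [ 0,  0, -2]
(up to reordering of blocks).

Per-block formulas:
  For a 3×3 Jordan block J_3(-2): exp(t · J_3(-2)) = e^(-2t)·(I + t·N + (t^2/2)·N^2), where N is the 3×3 nilpotent shift.

After assembling e^{tJ} and conjugating by P, we get:

e^{tA} =
  [t^2*exp(-2*t)/2 + exp(-2*t), t^2*exp(-2*t)/2 + t*exp(-2*t), -t*exp(-2*t)]
  [-t^2*exp(-2*t)/2, -t^2*exp(-2*t)/2 - t*exp(-2*t) + exp(-2*t), t*exp(-2*t)]
  [-t^2*exp(-2*t)/2 - t*exp(-2*t), -t^2*exp(-2*t)/2 - 2*t*exp(-2*t), t*exp(-2*t) + exp(-2*t)]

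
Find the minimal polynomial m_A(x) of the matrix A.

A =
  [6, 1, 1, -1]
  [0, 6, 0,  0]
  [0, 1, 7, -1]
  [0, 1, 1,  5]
x^2 - 12*x + 36

The characteristic polynomial is χ_A(x) = (x - 6)^4, so the eigenvalues are known. The minimal polynomial is
  m_A(x) = Π_λ (x − λ)^{k_λ}
where k_λ is the size of the *largest* Jordan block for λ (equivalently, the smallest k with (A − λI)^k v = 0 for every generalised eigenvector v of λ).

  λ = 6: largest Jordan block has size 2, contributing (x − 6)^2

So m_A(x) = (x - 6)^2 = x^2 - 12*x + 36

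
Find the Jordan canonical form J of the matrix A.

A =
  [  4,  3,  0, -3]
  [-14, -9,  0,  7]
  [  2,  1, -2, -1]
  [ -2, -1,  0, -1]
J_2(-2) ⊕ J_1(-2) ⊕ J_1(-2)

The characteristic polynomial is
  det(x·I − A) = x^4 + 8*x^3 + 24*x^2 + 32*x + 16 = (x + 2)^4

Eigenvalues and multiplicities (the geometric multiplicity of λ is n − rank(A − λI), which equals the number of Jordan blocks for λ):
  λ = -2: algebraic multiplicity = 4, geometric multiplicity = 3

Determining the block sizes for each eigenvalue:
  λ = -2: 3 blocks summing to 4 forces exactly one block of size 2 and the rest size 1 → block sizes [2, 1, 1]

Assembling the blocks gives a Jordan form
J =
  [-2,  1,  0,  0]
  [ 0, -2,  0,  0]
  [ 0,  0, -2,  0]
  [ 0,  0,  0, -2]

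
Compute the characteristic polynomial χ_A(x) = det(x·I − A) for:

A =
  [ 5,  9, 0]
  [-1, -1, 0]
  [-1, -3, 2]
x^3 - 6*x^2 + 12*x - 8

Expanding det(x·I − A) (e.g. by cofactor expansion or by noting that A is similar to its Jordan form J, which has the same characteristic polynomial as A) gives
  χ_A(x) = x^3 - 6*x^2 + 12*x - 8
which factors as (x - 2)^3. The eigenvalues (with algebraic multiplicities) are λ = 2 with multiplicity 3.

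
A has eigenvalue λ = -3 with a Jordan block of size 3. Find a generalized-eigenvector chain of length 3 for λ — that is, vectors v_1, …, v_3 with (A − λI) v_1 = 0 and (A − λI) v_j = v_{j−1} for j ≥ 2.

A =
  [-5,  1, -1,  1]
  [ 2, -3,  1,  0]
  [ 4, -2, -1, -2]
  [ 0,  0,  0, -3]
A Jordan chain for λ = -3 of length 3:
v_1 = (2, 0, -4, 0)ᵀ
v_2 = (-2, 2, 4, 0)ᵀ
v_3 = (1, 0, 0, 0)ᵀ

Let N = A − (-3)·I. We want v_3 with N^3 v_3 = 0 but N^2 v_3 ≠ 0; then v_{j-1} := N · v_j for j = 3, …, 2.

Pick v_3 = (1, 0, 0, 0)ᵀ.
Then v_2 = N · v_3 = (-2, 2, 4, 0)ᵀ.
Then v_1 = N · v_2 = (2, 0, -4, 0)ᵀ.

Sanity check: (A − (-3)·I) v_1 = (0, 0, 0, 0)ᵀ = 0. ✓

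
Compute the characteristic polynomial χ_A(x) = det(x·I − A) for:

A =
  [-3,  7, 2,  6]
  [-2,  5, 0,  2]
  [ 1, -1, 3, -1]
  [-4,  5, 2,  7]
x^4 - 12*x^3 + 54*x^2 - 108*x + 81

Expanding det(x·I − A) (e.g. by cofactor expansion or by noting that A is similar to its Jordan form J, which has the same characteristic polynomial as A) gives
  χ_A(x) = x^4 - 12*x^3 + 54*x^2 - 108*x + 81
which factors as (x - 3)^4. The eigenvalues (with algebraic multiplicities) are λ = 3 with multiplicity 4.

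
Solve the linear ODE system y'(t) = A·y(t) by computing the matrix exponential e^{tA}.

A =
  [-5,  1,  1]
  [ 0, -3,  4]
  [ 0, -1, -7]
e^{tA} =
  [exp(-5*t), t^2*exp(-5*t)/2 + t*exp(-5*t), t^2*exp(-5*t) + t*exp(-5*t)]
  [0, 2*t*exp(-5*t) + exp(-5*t), 4*t*exp(-5*t)]
  [0, -t*exp(-5*t), -2*t*exp(-5*t) + exp(-5*t)]

Strategy: write A = P · J · P⁻¹ where J is a Jordan canonical form, so e^{tA} = P · e^{tJ} · P⁻¹, and e^{tJ} can be computed block-by-block.

A has Jordan form
J =
  [-5,  1,  0]
  [ 0, -5,  1]
  [ 0,  0, -5]
(up to reordering of blocks).

Per-block formulas:
  For a 3×3 Jordan block J_3(-5): exp(t · J_3(-5)) = e^(-5t)·(I + t·N + (t^2/2)·N^2), where N is the 3×3 nilpotent shift.

After assembling e^{tJ} and conjugating by P, we get:

e^{tA} =
  [exp(-5*t), t^2*exp(-5*t)/2 + t*exp(-5*t), t^2*exp(-5*t) + t*exp(-5*t)]
  [0, 2*t*exp(-5*t) + exp(-5*t), 4*t*exp(-5*t)]
  [0, -t*exp(-5*t), -2*t*exp(-5*t) + exp(-5*t)]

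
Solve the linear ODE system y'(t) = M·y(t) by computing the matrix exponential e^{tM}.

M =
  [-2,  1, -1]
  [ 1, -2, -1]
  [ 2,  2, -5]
e^{tM} =
  [t*exp(-3*t) + exp(-3*t), t*exp(-3*t), -t*exp(-3*t)]
  [t*exp(-3*t), t*exp(-3*t) + exp(-3*t), -t*exp(-3*t)]
  [2*t*exp(-3*t), 2*t*exp(-3*t), -2*t*exp(-3*t) + exp(-3*t)]

Strategy: write M = P · J · P⁻¹ where J is a Jordan canonical form, so e^{tM} = P · e^{tJ} · P⁻¹, and e^{tJ} can be computed block-by-block.

M has Jordan form
J =
  [-3,  1,  0]
  [ 0, -3,  0]
  [ 0,  0, -3]
(up to reordering of blocks).

Per-block formulas:
  For a 1×1 block at λ = -3: exp(t · [-3]) = [e^(-3t)].
  For a 2×2 Jordan block J_2(-3): exp(t · J_2(-3)) = e^(-3t)·(I + t·N), where N is the 2×2 nilpotent shift.

After assembling e^{tJ} and conjugating by P, we get:

e^{tM} =
  [t*exp(-3*t) + exp(-3*t), t*exp(-3*t), -t*exp(-3*t)]
  [t*exp(-3*t), t*exp(-3*t) + exp(-3*t), -t*exp(-3*t)]
  [2*t*exp(-3*t), 2*t*exp(-3*t), -2*t*exp(-3*t) + exp(-3*t)]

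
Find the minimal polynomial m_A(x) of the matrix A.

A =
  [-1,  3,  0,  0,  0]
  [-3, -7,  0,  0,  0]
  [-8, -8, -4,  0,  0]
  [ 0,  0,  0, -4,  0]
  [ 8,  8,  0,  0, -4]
x^2 + 8*x + 16

The characteristic polynomial is χ_A(x) = (x + 4)^5, so the eigenvalues are known. The minimal polynomial is
  m_A(x) = Π_λ (x − λ)^{k_λ}
where k_λ is the size of the *largest* Jordan block for λ (equivalently, the smallest k with (A − λI)^k v = 0 for every generalised eigenvector v of λ).

  λ = -4: largest Jordan block has size 2, contributing (x + 4)^2

So m_A(x) = (x + 4)^2 = x^2 + 8*x + 16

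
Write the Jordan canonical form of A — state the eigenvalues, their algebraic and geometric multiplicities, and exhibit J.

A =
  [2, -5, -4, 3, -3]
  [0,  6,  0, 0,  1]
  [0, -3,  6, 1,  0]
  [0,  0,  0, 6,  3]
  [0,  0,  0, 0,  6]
J_1(2) ⊕ J_2(6) ⊕ J_2(6)

The characteristic polynomial is
  det(x·I − A) = x^5 - 26*x^4 + 264*x^3 - 1296*x^2 + 3024*x - 2592 = (x - 6)^4*(x - 2)

Eigenvalues and multiplicities (the geometric multiplicity of λ is n − rank(A − λI), which equals the number of Jordan blocks for λ):
  λ = 2: algebraic multiplicity = 1, geometric multiplicity = 1
  λ = 6: algebraic multiplicity = 4, geometric multiplicity = 2

Determining the block sizes for each eigenvalue:
  λ = 2: one block (gm = 1), so the single block has size am = 1 → block sizes [1]
  λ = 6: with am = 4 and gm = 2, the partition is not yet determined (e.g. several partitions of 4 into 2 parts exist). Let N = A − (6)·I. Computing rank(N^1) = 3, rank(N^2) = 1; the number of blocks of size ≥ j is rank(N^{j−1}) − rank(N^j), giving [2, 2]. So we have 2 block(s) of size 2 → block sizes [2, 2]

Assembling the blocks gives a Jordan form
J =
  [2, 0, 0, 0, 0]
  [0, 6, 1, 0, 0]
  [0, 0, 6, 0, 0]
  [0, 0, 0, 6, 1]
  [0, 0, 0, 0, 6]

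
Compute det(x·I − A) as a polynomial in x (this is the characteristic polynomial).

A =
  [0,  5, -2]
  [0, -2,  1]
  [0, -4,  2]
x^3

Expanding det(x·I − A) (e.g. by cofactor expansion or by noting that A is similar to its Jordan form J, which has the same characteristic polynomial as A) gives
  χ_A(x) = x^3
which factors as x^3. The eigenvalues (with algebraic multiplicities) are λ = 0 with multiplicity 3.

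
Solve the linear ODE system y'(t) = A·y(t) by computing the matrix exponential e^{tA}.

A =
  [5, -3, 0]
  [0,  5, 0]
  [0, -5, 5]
e^{tA} =
  [exp(5*t), -3*t*exp(5*t), 0]
  [0, exp(5*t), 0]
  [0, -5*t*exp(5*t), exp(5*t)]

Strategy: write A = P · J · P⁻¹ where J is a Jordan canonical form, so e^{tA} = P · e^{tJ} · P⁻¹, and e^{tJ} can be computed block-by-block.

A has Jordan form
J =
  [5, 1, 0]
  [0, 5, 0]
  [0, 0, 5]
(up to reordering of blocks).

Per-block formulas:
  For a 2×2 Jordan block J_2(5): exp(t · J_2(5)) = e^(5t)·(I + t·N), where N is the 2×2 nilpotent shift.
  For a 1×1 block at λ = 5: exp(t · [5]) = [e^(5t)].

After assembling e^{tJ} and conjugating by P, we get:

e^{tA} =
  [exp(5*t), -3*t*exp(5*t), 0]
  [0, exp(5*t), 0]
  [0, -5*t*exp(5*t), exp(5*t)]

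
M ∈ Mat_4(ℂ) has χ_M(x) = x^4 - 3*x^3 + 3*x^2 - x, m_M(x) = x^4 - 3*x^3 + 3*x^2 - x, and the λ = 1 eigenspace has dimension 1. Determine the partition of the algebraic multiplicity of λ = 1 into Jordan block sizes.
Block sizes for λ = 1: [3]

Step 1 — from the characteristic polynomial, algebraic multiplicity of λ = 1 is 3. From dim ker(M − (1)·I) = 1, there are exactly 1 Jordan blocks for λ = 1.
Step 2 — from the minimal polynomial, the factor (x − 1)^3 tells us the largest block for λ = 1 has size 3.
Step 3 — with total size 3, 1 blocks, and largest block 3, the block sizes (in nonincreasing order) are [3].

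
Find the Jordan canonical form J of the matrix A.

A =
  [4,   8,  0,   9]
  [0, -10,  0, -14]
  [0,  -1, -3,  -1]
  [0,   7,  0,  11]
J_2(-3) ⊕ J_2(4)

The characteristic polynomial is
  det(x·I − A) = x^4 - 2*x^3 - 23*x^2 + 24*x + 144 = (x - 4)^2*(x + 3)^2

Eigenvalues and multiplicities (the geometric multiplicity of λ is n − rank(A − λI), which equals the number of Jordan blocks for λ):
  λ = -3: algebraic multiplicity = 2, geometric multiplicity = 1
  λ = 4: algebraic multiplicity = 2, geometric multiplicity = 1

Determining the block sizes for each eigenvalue:
  λ = -3: one block (gm = 1), so the single block has size am = 2 → block sizes [2]
  λ = 4: one block (gm = 1), so the single block has size am = 2 → block sizes [2]

Assembling the blocks gives a Jordan form
J =
  [-3,  1, 0, 0]
  [ 0, -3, 0, 0]
  [ 0,  0, 4, 1]
  [ 0,  0, 0, 4]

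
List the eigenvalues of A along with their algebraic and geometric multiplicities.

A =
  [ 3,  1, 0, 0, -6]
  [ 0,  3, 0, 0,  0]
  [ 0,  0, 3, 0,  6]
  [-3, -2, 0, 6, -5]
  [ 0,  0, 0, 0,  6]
λ = 3: alg = 3, geom = 2; λ = 6: alg = 2, geom = 1

Step 1 — factor the characteristic polynomial to read off the algebraic multiplicities:
  χ_A(x) = (x - 6)^2*(x - 3)^3

Step 2 — compute geometric multiplicities via the rank-nullity identity g(λ) = n − rank(A − λI):
  rank(A − (3)·I) = 3, so dim ker(A − (3)·I) = n − 3 = 2
  rank(A − (6)·I) = 4, so dim ker(A − (6)·I) = n − 4 = 1

Summary:
  λ = 3: algebraic multiplicity = 3, geometric multiplicity = 2
  λ = 6: algebraic multiplicity = 2, geometric multiplicity = 1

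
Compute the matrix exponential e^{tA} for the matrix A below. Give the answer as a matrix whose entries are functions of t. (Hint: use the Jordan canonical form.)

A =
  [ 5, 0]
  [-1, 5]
e^{tA} =
  [exp(5*t), 0]
  [-t*exp(5*t), exp(5*t)]

Strategy: write A = P · J · P⁻¹ where J is a Jordan canonical form, so e^{tA} = P · e^{tJ} · P⁻¹, and e^{tJ} can be computed block-by-block.

A has Jordan form
J =
  [5, 1]
  [0, 5]
(up to reordering of blocks).

Per-block formulas:
  For a 2×2 Jordan block J_2(5): exp(t · J_2(5)) = e^(5t)·(I + t·N), where N is the 2×2 nilpotent shift.

After assembling e^{tJ} and conjugating by P, we get:

e^{tA} =
  [exp(5*t), 0]
  [-t*exp(5*t), exp(5*t)]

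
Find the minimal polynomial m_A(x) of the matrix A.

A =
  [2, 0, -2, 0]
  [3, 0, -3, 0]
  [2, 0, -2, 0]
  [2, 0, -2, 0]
x^2

The characteristic polynomial is χ_A(x) = x^4, so the eigenvalues are known. The minimal polynomial is
  m_A(x) = Π_λ (x − λ)^{k_λ}
where k_λ is the size of the *largest* Jordan block for λ (equivalently, the smallest k with (A − λI)^k v = 0 for every generalised eigenvector v of λ).

  λ = 0: largest Jordan block has size 2, contributing (x − 0)^2

So m_A(x) = x^2 = x^2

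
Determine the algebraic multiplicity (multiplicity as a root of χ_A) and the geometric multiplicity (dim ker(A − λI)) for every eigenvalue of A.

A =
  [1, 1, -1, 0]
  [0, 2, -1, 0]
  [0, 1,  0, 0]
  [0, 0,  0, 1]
λ = 1: alg = 4, geom = 3

Step 1 — factor the characteristic polynomial to read off the algebraic multiplicities:
  χ_A(x) = (x - 1)^4

Step 2 — compute geometric multiplicities via the rank-nullity identity g(λ) = n − rank(A − λI):
  rank(A − (1)·I) = 1, so dim ker(A − (1)·I) = n − 1 = 3

Summary:
  λ = 1: algebraic multiplicity = 4, geometric multiplicity = 3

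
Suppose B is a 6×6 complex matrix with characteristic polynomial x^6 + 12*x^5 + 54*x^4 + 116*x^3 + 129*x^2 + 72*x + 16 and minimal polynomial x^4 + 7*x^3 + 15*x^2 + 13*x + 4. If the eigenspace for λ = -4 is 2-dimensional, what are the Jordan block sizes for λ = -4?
Block sizes for λ = -4: [1, 1]

Step 1 — from the characteristic polynomial, algebraic multiplicity of λ = -4 is 2. From dim ker(B − (-4)·I) = 2, there are exactly 2 Jordan blocks for λ = -4.
Step 2 — from the minimal polynomial, the factor (x + 4) tells us the largest block for λ = -4 has size 1.
Step 3 — with total size 2, 2 blocks, and largest block 1, the block sizes (in nonincreasing order) are [1, 1].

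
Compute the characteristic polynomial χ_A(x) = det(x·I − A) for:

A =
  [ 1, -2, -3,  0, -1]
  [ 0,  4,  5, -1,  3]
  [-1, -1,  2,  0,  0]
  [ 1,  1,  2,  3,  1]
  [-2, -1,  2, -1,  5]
x^5 - 15*x^4 + 90*x^3 - 270*x^2 + 405*x - 243

Expanding det(x·I − A) (e.g. by cofactor expansion or by noting that A is similar to its Jordan form J, which has the same characteristic polynomial as A) gives
  χ_A(x) = x^5 - 15*x^4 + 90*x^3 - 270*x^2 + 405*x - 243
which factors as (x - 3)^5. The eigenvalues (with algebraic multiplicities) are λ = 3 with multiplicity 5.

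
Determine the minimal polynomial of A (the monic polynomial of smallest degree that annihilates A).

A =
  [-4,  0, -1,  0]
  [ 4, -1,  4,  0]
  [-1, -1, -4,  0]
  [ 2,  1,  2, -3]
x^3 + 9*x^2 + 27*x + 27

The characteristic polynomial is χ_A(x) = (x + 3)^4, so the eigenvalues are known. The minimal polynomial is
  m_A(x) = Π_λ (x − λ)^{k_λ}
where k_λ is the size of the *largest* Jordan block for λ (equivalently, the smallest k with (A − λI)^k v = 0 for every generalised eigenvector v of λ).

  λ = -3: largest Jordan block has size 3, contributing (x + 3)^3

So m_A(x) = (x + 3)^3 = x^3 + 9*x^2 + 27*x + 27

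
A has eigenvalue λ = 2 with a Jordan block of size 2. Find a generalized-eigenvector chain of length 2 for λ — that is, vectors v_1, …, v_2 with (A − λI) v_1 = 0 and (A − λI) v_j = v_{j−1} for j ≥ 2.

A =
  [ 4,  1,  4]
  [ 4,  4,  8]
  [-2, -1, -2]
A Jordan chain for λ = 2 of length 2:
v_1 = (2, 4, -2)ᵀ
v_2 = (1, 0, 0)ᵀ

Let N = A − (2)·I. We want v_2 with N^2 v_2 = 0 but N^1 v_2 ≠ 0; then v_{j-1} := N · v_j for j = 2, …, 2.

Pick v_2 = (1, 0, 0)ᵀ.
Then v_1 = N · v_2 = (2, 4, -2)ᵀ.

Sanity check: (A − (2)·I) v_1 = (0, 0, 0)ᵀ = 0. ✓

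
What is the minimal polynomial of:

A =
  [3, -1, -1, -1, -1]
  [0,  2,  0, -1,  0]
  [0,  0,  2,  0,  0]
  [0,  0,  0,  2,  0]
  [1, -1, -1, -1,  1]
x^3 - 6*x^2 + 12*x - 8

The characteristic polynomial is χ_A(x) = (x - 2)^5, so the eigenvalues are known. The minimal polynomial is
  m_A(x) = Π_λ (x − λ)^{k_λ}
where k_λ is the size of the *largest* Jordan block for λ (equivalently, the smallest k with (A − λI)^k v = 0 for every generalised eigenvector v of λ).

  λ = 2: largest Jordan block has size 3, contributing (x − 2)^3

So m_A(x) = (x - 2)^3 = x^3 - 6*x^2 + 12*x - 8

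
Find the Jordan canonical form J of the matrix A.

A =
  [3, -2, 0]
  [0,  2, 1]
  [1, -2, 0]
J_1(1) ⊕ J_2(2)

The characteristic polynomial is
  det(x·I − A) = x^3 - 5*x^2 + 8*x - 4 = (x - 2)^2*(x - 1)

Eigenvalues and multiplicities (the geometric multiplicity of λ is n − rank(A − λI), which equals the number of Jordan blocks for λ):
  λ = 1: algebraic multiplicity = 1, geometric multiplicity = 1
  λ = 2: algebraic multiplicity = 2, geometric multiplicity = 1

Determining the block sizes for each eigenvalue:
  λ = 1: one block (gm = 1), so the single block has size am = 1 → block sizes [1]
  λ = 2: one block (gm = 1), so the single block has size am = 2 → block sizes [2]

Assembling the blocks gives a Jordan form
J =
  [1, 0, 0]
  [0, 2, 1]
  [0, 0, 2]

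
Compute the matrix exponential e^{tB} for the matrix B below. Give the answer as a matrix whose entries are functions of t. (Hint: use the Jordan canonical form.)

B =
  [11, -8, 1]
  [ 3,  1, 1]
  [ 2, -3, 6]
e^{tB} =
  [3*t^2*exp(6*t)/2 + 5*t*exp(6*t) + exp(6*t), -3*t^2*exp(6*t)/2 - 8*t*exp(6*t), -3*t^2*exp(6*t)/2 + t*exp(6*t)]
  [t^2*exp(6*t) + 3*t*exp(6*t), -t^2*exp(6*t) - 5*t*exp(6*t) + exp(6*t), -t^2*exp(6*t) + t*exp(6*t)]
  [t^2*exp(6*t)/2 + 2*t*exp(6*t), -t^2*exp(6*t)/2 - 3*t*exp(6*t), -t^2*exp(6*t)/2 + exp(6*t)]

Strategy: write B = P · J · P⁻¹ where J is a Jordan canonical form, so e^{tB} = P · e^{tJ} · P⁻¹, and e^{tJ} can be computed block-by-block.

B has Jordan form
J =
  [6, 1, 0]
  [0, 6, 1]
  [0, 0, 6]
(up to reordering of blocks).

Per-block formulas:
  For a 3×3 Jordan block J_3(6): exp(t · J_3(6)) = e^(6t)·(I + t·N + (t^2/2)·N^2), where N is the 3×3 nilpotent shift.

After assembling e^{tJ} and conjugating by P, we get:

e^{tB} =
  [3*t^2*exp(6*t)/2 + 5*t*exp(6*t) + exp(6*t), -3*t^2*exp(6*t)/2 - 8*t*exp(6*t), -3*t^2*exp(6*t)/2 + t*exp(6*t)]
  [t^2*exp(6*t) + 3*t*exp(6*t), -t^2*exp(6*t) - 5*t*exp(6*t) + exp(6*t), -t^2*exp(6*t) + t*exp(6*t)]
  [t^2*exp(6*t)/2 + 2*t*exp(6*t), -t^2*exp(6*t)/2 - 3*t*exp(6*t), -t^2*exp(6*t)/2 + exp(6*t)]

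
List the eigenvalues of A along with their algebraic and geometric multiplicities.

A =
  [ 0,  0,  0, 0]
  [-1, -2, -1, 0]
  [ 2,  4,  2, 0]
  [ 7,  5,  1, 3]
λ = 0: alg = 3, geom = 2; λ = 3: alg = 1, geom = 1

Step 1 — factor the characteristic polynomial to read off the algebraic multiplicities:
  χ_A(x) = x^3*(x - 3)

Step 2 — compute geometric multiplicities via the rank-nullity identity g(λ) = n − rank(A − λI):
  rank(A − (0)·I) = 2, so dim ker(A − (0)·I) = n − 2 = 2
  rank(A − (3)·I) = 3, so dim ker(A − (3)·I) = n − 3 = 1

Summary:
  λ = 0: algebraic multiplicity = 3, geometric multiplicity = 2
  λ = 3: algebraic multiplicity = 1, geometric multiplicity = 1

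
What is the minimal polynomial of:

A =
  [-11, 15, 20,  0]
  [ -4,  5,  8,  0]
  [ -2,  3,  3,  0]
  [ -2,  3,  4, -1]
x^2 + 2*x + 1

The characteristic polynomial is χ_A(x) = (x + 1)^4, so the eigenvalues are known. The minimal polynomial is
  m_A(x) = Π_λ (x − λ)^{k_λ}
where k_λ is the size of the *largest* Jordan block for λ (equivalently, the smallest k with (A − λI)^k v = 0 for every generalised eigenvector v of λ).

  λ = -1: largest Jordan block has size 2, contributing (x + 1)^2

So m_A(x) = (x + 1)^2 = x^2 + 2*x + 1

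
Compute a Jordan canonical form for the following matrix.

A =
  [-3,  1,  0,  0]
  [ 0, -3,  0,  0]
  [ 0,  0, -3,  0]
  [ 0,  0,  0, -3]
J_2(-3) ⊕ J_1(-3) ⊕ J_1(-3)

The characteristic polynomial is
  det(x·I − A) = x^4 + 12*x^3 + 54*x^2 + 108*x + 81 = (x + 3)^4

Eigenvalues and multiplicities (the geometric multiplicity of λ is n − rank(A − λI), which equals the number of Jordan blocks for λ):
  λ = -3: algebraic multiplicity = 4, geometric multiplicity = 3

Determining the block sizes for each eigenvalue:
  λ = -3: 3 blocks summing to 4 forces exactly one block of size 2 and the rest size 1 → block sizes [2, 1, 1]

Assembling the blocks gives a Jordan form
J =
  [-3,  1,  0,  0]
  [ 0, -3,  0,  0]
  [ 0,  0, -3,  0]
  [ 0,  0,  0, -3]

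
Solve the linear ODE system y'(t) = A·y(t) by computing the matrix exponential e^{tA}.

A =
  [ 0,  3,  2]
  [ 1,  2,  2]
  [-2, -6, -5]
e^{tA} =
  [t*exp(-t) + exp(-t), 3*t*exp(-t), 2*t*exp(-t)]
  [t*exp(-t), 3*t*exp(-t) + exp(-t), 2*t*exp(-t)]
  [-2*t*exp(-t), -6*t*exp(-t), -4*t*exp(-t) + exp(-t)]

Strategy: write A = P · J · P⁻¹ where J is a Jordan canonical form, so e^{tA} = P · e^{tJ} · P⁻¹, and e^{tJ} can be computed block-by-block.

A has Jordan form
J =
  [-1,  1,  0]
  [ 0, -1,  0]
  [ 0,  0, -1]
(up to reordering of blocks).

Per-block formulas:
  For a 2×2 Jordan block J_2(-1): exp(t · J_2(-1)) = e^(-1t)·(I + t·N), where N is the 2×2 nilpotent shift.
  For a 1×1 block at λ = -1: exp(t · [-1]) = [e^(-1t)].

After assembling e^{tJ} and conjugating by P, we get:

e^{tA} =
  [t*exp(-t) + exp(-t), 3*t*exp(-t), 2*t*exp(-t)]
  [t*exp(-t), 3*t*exp(-t) + exp(-t), 2*t*exp(-t)]
  [-2*t*exp(-t), -6*t*exp(-t), -4*t*exp(-t) + exp(-t)]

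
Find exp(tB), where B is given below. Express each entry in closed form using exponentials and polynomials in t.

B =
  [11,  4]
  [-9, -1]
e^{tB} =
  [6*t*exp(5*t) + exp(5*t), 4*t*exp(5*t)]
  [-9*t*exp(5*t), -6*t*exp(5*t) + exp(5*t)]

Strategy: write B = P · J · P⁻¹ where J is a Jordan canonical form, so e^{tB} = P · e^{tJ} · P⁻¹, and e^{tJ} can be computed block-by-block.

B has Jordan form
J =
  [5, 1]
  [0, 5]
(up to reordering of blocks).

Per-block formulas:
  For a 2×2 Jordan block J_2(5): exp(t · J_2(5)) = e^(5t)·(I + t·N), where N is the 2×2 nilpotent shift.

After assembling e^{tJ} and conjugating by P, we get:

e^{tB} =
  [6*t*exp(5*t) + exp(5*t), 4*t*exp(5*t)]
  [-9*t*exp(5*t), -6*t*exp(5*t) + exp(5*t)]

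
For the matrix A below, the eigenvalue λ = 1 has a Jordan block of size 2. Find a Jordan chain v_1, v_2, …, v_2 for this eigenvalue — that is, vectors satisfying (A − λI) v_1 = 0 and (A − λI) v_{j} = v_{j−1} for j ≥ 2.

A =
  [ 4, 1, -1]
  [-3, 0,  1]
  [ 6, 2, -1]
A Jordan chain for λ = 1 of length 2:
v_1 = (3, -3, 6)ᵀ
v_2 = (1, 0, 0)ᵀ

Let N = A − (1)·I. We want v_2 with N^2 v_2 = 0 but N^1 v_2 ≠ 0; then v_{j-1} := N · v_j for j = 2, …, 2.

Pick v_2 = (1, 0, 0)ᵀ.
Then v_1 = N · v_2 = (3, -3, 6)ᵀ.

Sanity check: (A − (1)·I) v_1 = (0, 0, 0)ᵀ = 0. ✓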